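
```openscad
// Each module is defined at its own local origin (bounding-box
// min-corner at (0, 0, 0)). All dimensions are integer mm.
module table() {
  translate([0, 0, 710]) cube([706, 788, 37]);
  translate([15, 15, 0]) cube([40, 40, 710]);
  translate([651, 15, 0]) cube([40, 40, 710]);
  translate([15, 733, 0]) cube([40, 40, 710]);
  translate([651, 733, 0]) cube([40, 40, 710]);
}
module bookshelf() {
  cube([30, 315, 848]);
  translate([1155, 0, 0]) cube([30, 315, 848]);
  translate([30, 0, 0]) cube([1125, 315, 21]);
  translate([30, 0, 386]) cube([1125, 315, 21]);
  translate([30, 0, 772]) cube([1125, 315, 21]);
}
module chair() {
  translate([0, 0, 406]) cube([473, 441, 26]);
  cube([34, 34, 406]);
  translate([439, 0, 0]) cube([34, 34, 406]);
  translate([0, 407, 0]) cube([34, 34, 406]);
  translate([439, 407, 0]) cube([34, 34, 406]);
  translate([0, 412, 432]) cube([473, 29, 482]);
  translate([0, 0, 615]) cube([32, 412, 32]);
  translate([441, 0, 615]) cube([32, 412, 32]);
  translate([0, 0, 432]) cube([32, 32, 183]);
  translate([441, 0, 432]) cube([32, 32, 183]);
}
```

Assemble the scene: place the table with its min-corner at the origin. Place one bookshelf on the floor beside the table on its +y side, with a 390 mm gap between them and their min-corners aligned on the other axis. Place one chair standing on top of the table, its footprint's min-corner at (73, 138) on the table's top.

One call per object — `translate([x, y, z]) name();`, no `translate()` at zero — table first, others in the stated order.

table();
translate([0, 1178, 0]) bookshelf();
translate([73, 138, 747]) chair();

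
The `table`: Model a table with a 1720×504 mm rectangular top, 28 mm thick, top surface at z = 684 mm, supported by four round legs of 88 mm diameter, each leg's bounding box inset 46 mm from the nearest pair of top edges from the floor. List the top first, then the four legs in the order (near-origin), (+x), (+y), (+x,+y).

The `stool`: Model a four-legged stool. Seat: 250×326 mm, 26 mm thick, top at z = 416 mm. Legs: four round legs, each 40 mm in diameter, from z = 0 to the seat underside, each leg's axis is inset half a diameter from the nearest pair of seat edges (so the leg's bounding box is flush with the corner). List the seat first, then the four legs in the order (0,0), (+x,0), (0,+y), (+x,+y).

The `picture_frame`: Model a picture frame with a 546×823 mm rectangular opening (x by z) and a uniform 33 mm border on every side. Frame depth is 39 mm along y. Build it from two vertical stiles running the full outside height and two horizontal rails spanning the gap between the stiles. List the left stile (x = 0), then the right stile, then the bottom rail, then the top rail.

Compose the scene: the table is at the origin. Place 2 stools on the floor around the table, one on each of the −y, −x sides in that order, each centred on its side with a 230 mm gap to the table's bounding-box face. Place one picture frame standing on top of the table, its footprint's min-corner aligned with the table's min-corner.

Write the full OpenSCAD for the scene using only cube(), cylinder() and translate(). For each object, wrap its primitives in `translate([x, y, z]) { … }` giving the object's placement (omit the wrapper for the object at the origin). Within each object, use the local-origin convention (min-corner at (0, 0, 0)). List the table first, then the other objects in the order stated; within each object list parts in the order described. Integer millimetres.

translate([0, 0, 656]) cube([1720, 504, 28]);
translate([90, 90, 0]) cylinder(h = 656, r = 44);
translate([1630, 90, 0]) cylinder(h = 656, r = 44);
translate([90, 414, 0]) cylinder(h = 656, r = 44);
translate([1630, 414, 0]) cylinder(h = 656, r = 44);
translate([735, -556, 0]) {
  translate([0, 0, 390]) cube([250, 326, 26]);
  translate([20, 20, 0]) cylinder(h = 390, r = 20);
  translate([230, 20, 0]) cylinder(h = 390, r = 20);
  translate([20, 306, 0]) cylinder(h = 390, r = 20);
  translate([230, 306, 0]) cylinder(h = 390, r = 20);
}
translate([-480, 89, 0]) {
  translate([0, 0, 390]) cube([250, 326, 26]);
  translate([20, 20, 0]) cylinder(h = 390, r = 20);
  translate([230, 20, 0]) cylinder(h = 390, r = 20);
  translate([20, 306, 0]) cylinder(h = 390, r = 20);
  translate([230, 306, 0]) cylinder(h = 390, r = 20);
}
translate([0, 0, 684]) {
  cube([33, 39, 889]);
  translate([579, 0, 0]) cube([33, 39, 889]);
  translate([33, 0, 0]) cube([546, 39, 33]);
  translate([33, 0, 856]) cube([546, 39, 33]);
}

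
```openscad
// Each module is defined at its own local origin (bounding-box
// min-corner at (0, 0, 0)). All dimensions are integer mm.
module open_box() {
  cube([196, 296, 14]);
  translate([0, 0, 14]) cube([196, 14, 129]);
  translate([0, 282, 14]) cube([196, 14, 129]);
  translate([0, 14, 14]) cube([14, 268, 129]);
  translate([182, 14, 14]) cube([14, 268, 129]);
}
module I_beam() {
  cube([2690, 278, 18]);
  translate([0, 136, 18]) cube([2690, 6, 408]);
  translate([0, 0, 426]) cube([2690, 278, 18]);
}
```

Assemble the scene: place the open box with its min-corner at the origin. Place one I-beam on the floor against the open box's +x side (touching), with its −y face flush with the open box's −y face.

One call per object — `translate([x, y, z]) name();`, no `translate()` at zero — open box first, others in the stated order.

open_box();
translate([196, 0, 0]) I_beam();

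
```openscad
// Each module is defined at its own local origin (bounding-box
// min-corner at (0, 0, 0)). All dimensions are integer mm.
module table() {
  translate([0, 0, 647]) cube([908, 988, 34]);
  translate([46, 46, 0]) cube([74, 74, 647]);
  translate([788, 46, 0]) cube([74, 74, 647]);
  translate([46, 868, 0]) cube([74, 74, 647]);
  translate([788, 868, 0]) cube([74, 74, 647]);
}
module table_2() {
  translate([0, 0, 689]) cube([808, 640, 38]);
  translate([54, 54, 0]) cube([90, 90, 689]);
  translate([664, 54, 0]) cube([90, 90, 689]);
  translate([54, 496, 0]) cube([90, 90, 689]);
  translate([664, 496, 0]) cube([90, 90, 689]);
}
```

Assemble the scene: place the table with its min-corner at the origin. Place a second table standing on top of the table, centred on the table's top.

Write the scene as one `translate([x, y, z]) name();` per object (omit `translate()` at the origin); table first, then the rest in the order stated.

table();
translate([50, 174, 681]) table_2();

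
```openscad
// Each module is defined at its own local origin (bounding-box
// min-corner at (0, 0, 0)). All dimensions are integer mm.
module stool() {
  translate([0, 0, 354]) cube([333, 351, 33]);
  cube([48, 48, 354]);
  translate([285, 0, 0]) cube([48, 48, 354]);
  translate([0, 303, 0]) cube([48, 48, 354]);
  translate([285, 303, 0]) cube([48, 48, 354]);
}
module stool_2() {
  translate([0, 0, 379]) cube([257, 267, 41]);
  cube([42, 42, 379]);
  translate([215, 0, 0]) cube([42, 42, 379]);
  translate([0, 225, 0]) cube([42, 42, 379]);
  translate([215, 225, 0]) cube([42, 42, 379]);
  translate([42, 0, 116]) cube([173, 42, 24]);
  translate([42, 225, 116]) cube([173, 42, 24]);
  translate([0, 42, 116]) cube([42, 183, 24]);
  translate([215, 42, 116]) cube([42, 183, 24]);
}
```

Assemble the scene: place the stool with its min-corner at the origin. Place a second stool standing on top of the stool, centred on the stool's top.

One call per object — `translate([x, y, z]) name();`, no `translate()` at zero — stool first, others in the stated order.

stool();
translate([38, 42, 387]) stool_2();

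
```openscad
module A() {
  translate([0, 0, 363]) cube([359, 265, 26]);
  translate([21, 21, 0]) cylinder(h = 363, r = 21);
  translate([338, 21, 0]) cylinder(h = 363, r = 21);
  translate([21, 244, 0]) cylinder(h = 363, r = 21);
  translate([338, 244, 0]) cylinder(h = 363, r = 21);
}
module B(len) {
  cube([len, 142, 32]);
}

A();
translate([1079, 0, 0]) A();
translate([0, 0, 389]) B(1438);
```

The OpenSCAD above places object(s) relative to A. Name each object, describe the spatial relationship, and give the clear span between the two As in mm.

Second stool starts at x = 1079; first ends at x = 359; clear span = 1079 − 359 = 720 mm.

A is a stool. B is a beam. A beam spans the tops of two stools. The clear span between the two stools is 720 mm.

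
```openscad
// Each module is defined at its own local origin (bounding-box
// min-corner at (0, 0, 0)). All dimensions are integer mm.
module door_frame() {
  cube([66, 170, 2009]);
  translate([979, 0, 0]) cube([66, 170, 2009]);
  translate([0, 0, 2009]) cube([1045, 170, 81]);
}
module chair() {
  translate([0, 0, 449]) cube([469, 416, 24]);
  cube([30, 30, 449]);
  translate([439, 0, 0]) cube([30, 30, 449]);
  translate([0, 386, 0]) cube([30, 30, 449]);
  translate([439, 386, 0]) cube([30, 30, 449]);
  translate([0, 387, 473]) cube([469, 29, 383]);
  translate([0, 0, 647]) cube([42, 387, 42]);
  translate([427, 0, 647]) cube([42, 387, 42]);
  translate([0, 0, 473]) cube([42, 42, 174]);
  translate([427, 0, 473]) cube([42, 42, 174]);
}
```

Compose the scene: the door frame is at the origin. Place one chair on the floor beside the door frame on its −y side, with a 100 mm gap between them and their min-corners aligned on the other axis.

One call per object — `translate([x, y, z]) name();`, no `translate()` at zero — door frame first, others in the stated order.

door_frame();
translate([0, -516, 0]) chair();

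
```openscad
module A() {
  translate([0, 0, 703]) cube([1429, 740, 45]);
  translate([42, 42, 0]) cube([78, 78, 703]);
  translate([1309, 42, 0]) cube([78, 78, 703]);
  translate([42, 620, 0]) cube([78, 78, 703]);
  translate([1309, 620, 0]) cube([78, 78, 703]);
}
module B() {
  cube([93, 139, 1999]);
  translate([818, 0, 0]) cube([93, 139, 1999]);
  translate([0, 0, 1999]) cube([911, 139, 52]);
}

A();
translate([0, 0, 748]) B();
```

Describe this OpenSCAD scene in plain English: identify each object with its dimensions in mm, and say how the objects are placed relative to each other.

A is a rectangular dining table. The top is 1429×740×45 mm with its upper surface at z = 748 mm. It stands on four 78×78 mm square legs, each inset 42 mm from the nearest pair of top edges, running from the floor to the underside of the top.

B is a door frame. The clear opening is 725 mm wide and 1999 mm high. Two 93 mm wide jambs, 139 mm deep, stand either side of the opening from the floor to the top of the opening. A 52 mm thick head sits across the top of both jambs, spanning the full outside width of the frame.

The door frame is on top of the table.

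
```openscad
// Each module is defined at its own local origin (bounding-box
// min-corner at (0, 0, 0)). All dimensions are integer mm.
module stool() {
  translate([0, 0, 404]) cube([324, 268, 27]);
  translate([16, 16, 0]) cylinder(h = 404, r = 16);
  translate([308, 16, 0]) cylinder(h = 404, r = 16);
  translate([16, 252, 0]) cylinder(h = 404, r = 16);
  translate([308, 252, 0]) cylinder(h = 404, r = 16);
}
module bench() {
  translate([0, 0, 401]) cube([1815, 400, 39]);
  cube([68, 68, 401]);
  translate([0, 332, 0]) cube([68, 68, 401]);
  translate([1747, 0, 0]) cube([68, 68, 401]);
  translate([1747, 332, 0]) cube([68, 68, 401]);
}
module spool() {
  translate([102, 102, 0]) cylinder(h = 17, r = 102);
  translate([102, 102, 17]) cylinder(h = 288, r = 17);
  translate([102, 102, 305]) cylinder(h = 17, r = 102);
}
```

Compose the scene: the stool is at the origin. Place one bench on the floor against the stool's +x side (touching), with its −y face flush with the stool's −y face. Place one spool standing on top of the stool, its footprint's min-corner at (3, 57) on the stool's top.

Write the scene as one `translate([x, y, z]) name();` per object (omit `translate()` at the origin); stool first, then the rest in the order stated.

stool();
translate([324, 0, 0]) bench();
translate([3, 57, 431]) spool();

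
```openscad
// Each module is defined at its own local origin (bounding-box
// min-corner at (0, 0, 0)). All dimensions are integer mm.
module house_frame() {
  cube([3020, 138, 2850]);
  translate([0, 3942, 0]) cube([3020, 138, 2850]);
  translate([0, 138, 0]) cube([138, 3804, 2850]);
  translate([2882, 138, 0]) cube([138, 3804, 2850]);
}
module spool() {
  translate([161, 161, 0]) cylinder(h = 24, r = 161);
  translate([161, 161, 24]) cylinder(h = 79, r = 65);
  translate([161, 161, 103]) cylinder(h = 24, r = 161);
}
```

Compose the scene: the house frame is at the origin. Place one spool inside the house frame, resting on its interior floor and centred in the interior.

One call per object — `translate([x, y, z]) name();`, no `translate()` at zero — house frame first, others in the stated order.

house_frame();
translate([1349, 1879, 0]) spool();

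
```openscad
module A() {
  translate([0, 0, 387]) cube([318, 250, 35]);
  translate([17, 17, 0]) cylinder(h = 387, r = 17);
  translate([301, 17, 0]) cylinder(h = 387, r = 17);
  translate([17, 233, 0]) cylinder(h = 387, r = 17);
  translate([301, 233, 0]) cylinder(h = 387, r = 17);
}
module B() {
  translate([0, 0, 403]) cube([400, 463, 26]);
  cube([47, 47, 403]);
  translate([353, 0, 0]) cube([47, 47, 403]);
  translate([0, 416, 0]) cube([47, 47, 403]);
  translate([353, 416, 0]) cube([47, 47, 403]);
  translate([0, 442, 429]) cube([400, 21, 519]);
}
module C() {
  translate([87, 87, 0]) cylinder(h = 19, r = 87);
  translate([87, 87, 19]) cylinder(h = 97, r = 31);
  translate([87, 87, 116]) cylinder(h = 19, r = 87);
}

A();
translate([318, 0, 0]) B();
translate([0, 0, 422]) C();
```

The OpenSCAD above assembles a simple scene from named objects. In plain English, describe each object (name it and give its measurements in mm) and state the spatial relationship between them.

A is a four-legged stool. The seat is 318×250 mm, 35 mm thick, top at z = 422 mm. It stands on four round legs, each 34 mm in diameter, from z = 0 to the seat underside, each leg's axis is inset half a diameter from the nearest pair of seat edges (so the leg's bounding box is flush with the corner).

B is a chair: 400×463 mm seat, 26 mm thick, top at z = 429 mm, on four 47 mm square corner legs flush with the seat edges. A 21 mm thick backrest slab spans the full seat width, extending 519 mm above the seat top, its back face flush with the seat's +y edge.

C is a spool: two coaxial disc flanges of radius 87 mm and thickness 19 mm, joined by a core cylinder of radius 31 mm and height 97 mm. The lower flange rests on z = 0 and the three cylinders share a vertical axis.

The chair is against the stool's +x side, with their −y faces flush. The spool is on top of the stool.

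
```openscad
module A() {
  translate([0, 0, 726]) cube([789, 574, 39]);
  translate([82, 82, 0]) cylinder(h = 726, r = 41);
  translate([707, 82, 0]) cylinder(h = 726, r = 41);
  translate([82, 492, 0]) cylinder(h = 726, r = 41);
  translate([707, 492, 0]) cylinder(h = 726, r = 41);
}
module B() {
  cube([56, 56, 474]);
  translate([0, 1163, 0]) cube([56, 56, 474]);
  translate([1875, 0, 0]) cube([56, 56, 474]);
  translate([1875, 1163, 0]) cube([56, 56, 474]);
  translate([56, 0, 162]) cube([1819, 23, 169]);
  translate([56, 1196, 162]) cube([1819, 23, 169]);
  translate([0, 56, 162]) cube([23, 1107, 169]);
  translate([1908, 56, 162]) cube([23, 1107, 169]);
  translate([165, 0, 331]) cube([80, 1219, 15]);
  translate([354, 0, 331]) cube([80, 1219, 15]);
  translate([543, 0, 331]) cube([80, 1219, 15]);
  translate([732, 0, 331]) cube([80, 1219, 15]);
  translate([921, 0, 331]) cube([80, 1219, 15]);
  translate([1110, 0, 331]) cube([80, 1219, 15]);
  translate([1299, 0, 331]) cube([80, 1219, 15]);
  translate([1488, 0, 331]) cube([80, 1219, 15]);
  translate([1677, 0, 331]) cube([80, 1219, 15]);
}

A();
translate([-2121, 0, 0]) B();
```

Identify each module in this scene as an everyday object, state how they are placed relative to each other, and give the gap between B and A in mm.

A is a table. B is a bed frame. The bed frame is on the floor beside the table on its −x side. The gap between the bed frame and the table is 190 mm.

The bed frame's nearest face is 190 mm from the table's −x face.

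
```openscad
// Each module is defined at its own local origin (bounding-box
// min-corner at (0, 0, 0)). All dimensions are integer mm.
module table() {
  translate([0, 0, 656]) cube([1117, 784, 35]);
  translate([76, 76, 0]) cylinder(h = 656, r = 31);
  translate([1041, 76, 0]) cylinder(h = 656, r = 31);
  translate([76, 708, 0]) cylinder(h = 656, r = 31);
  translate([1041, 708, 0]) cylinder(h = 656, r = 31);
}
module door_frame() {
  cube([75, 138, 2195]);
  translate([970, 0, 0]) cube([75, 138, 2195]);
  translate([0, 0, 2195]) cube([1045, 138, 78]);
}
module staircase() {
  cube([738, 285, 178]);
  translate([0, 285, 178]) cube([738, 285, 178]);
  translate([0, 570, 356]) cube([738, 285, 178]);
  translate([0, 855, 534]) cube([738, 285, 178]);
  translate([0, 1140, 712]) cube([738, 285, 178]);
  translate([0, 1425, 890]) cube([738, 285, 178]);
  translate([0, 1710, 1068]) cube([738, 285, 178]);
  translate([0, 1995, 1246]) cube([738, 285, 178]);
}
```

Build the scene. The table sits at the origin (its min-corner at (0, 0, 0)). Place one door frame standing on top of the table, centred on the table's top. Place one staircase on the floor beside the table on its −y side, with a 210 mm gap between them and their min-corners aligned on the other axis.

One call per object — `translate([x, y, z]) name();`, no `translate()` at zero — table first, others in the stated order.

table();
translate([36, 323, 691]) door_frame();
translate([0, -2490, 0]) staircase();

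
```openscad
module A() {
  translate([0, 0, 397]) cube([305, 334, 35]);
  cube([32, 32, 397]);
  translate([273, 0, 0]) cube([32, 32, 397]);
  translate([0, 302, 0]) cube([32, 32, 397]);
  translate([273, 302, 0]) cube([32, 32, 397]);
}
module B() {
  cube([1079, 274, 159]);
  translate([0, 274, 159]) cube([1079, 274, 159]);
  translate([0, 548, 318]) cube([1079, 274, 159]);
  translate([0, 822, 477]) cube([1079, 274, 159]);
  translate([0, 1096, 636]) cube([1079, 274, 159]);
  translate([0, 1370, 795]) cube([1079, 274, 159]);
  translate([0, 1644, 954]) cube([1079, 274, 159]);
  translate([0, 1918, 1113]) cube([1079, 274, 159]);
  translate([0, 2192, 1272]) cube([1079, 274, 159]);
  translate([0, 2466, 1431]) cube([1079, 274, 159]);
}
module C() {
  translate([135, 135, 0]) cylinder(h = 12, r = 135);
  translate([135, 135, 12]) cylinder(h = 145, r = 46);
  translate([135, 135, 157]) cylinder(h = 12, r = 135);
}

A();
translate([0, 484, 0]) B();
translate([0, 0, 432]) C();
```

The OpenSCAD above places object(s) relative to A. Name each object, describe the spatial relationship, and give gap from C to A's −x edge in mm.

A is a stool. B is a staircase. C is a spool. The staircase is on the floor beside the stool on its +y side. The spool is on top of the stool. The gap from the spool to the stool's −x edge is 0 mm.

The spool's min-x is at 0; the stool's min-x is 0; gap = 0 mm.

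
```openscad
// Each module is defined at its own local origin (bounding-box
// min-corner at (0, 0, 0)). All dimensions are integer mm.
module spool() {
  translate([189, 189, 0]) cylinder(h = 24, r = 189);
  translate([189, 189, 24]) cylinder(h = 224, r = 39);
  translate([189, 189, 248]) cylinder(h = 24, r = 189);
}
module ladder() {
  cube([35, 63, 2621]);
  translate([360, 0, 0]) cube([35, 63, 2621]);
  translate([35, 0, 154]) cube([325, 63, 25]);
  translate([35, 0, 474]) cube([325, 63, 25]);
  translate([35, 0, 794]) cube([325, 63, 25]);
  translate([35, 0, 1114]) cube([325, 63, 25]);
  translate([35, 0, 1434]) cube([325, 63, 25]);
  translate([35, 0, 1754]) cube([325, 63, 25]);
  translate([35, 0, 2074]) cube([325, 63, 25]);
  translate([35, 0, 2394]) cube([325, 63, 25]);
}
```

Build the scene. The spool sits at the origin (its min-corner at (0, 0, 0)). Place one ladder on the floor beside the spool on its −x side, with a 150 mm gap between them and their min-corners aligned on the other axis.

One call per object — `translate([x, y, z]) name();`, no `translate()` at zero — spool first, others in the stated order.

spool();
translate([-545, 0, 0]) ladder();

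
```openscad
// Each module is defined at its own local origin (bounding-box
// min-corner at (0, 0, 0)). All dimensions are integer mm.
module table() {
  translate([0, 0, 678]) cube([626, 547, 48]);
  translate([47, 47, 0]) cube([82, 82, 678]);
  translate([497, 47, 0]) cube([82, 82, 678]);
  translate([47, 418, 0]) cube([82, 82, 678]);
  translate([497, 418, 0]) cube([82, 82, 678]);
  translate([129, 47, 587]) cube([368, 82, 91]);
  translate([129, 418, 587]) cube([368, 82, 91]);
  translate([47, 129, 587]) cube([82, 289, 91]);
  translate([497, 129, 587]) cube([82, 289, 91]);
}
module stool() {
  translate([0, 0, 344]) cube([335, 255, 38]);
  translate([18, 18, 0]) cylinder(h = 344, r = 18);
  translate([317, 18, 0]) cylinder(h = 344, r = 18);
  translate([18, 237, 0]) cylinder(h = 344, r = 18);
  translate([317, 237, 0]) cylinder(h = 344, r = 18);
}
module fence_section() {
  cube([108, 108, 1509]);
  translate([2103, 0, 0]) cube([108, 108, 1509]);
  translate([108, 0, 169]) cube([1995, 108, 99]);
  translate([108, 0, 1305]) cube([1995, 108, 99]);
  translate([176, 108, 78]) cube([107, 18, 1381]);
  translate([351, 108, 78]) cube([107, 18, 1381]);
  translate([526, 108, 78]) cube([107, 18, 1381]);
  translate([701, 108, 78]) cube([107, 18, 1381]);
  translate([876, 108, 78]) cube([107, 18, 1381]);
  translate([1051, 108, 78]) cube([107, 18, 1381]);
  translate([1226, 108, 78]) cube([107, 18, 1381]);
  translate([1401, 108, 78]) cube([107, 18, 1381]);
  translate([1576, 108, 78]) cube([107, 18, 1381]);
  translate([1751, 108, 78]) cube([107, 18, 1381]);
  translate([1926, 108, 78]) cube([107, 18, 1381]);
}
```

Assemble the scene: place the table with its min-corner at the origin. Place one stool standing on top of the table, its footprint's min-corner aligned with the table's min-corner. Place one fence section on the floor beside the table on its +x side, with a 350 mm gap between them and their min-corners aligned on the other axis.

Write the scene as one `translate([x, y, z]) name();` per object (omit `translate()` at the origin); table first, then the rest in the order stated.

table();
translate([0, 0, 726]) stool();
translate([976, 0, 0]) fence_section();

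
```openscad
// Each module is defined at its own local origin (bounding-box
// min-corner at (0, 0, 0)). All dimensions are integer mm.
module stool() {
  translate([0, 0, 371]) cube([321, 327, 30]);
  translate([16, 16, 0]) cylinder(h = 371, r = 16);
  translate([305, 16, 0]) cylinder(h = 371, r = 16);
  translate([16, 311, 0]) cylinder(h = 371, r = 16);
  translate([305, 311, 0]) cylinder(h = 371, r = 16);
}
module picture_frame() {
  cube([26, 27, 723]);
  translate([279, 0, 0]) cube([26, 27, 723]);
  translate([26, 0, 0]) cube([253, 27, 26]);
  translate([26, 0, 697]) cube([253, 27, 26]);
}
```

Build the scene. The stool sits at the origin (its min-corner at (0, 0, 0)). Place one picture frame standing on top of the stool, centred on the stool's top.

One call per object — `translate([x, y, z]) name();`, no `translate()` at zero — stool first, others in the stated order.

stool();
translate([8, 150, 401]) picture_frame();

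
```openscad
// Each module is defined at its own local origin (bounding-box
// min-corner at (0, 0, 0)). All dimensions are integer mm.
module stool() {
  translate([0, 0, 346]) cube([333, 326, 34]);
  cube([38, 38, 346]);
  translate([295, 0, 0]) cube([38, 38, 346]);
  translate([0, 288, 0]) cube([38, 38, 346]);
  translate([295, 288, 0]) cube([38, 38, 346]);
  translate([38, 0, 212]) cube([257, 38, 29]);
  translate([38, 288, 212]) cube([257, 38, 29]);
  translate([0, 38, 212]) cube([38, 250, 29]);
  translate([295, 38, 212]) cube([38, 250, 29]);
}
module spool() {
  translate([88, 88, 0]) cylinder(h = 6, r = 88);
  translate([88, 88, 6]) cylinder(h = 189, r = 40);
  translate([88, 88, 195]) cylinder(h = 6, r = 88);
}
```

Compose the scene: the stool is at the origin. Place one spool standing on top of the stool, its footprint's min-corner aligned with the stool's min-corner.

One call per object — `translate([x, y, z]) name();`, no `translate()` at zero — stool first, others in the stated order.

stool();
translate([0, 0, 380]) spool();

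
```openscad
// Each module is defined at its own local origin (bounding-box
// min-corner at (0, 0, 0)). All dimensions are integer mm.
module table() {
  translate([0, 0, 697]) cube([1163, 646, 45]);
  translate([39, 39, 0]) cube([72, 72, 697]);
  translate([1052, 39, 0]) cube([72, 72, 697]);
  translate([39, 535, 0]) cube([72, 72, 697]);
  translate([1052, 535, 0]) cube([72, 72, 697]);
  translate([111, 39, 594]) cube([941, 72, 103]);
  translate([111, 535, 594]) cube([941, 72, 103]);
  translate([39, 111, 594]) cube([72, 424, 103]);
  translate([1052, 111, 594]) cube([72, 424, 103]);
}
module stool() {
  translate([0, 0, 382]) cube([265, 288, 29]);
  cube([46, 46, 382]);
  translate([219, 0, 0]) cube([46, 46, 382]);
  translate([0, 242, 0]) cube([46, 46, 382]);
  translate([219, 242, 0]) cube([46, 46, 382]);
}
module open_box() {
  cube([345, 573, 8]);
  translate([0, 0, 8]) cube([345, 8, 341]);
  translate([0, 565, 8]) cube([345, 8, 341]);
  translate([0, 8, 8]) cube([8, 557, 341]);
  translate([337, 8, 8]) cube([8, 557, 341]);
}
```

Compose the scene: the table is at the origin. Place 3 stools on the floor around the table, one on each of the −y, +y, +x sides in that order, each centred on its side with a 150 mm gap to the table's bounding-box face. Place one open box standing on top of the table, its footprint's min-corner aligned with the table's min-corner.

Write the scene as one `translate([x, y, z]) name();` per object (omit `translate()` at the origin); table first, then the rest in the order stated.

table();
translate([449, -438, 0]) stool();
translate([449, 796, 0]) stool();
translate([1313, 179, 0]) stool();
translate([0, 0, 742]) open_box();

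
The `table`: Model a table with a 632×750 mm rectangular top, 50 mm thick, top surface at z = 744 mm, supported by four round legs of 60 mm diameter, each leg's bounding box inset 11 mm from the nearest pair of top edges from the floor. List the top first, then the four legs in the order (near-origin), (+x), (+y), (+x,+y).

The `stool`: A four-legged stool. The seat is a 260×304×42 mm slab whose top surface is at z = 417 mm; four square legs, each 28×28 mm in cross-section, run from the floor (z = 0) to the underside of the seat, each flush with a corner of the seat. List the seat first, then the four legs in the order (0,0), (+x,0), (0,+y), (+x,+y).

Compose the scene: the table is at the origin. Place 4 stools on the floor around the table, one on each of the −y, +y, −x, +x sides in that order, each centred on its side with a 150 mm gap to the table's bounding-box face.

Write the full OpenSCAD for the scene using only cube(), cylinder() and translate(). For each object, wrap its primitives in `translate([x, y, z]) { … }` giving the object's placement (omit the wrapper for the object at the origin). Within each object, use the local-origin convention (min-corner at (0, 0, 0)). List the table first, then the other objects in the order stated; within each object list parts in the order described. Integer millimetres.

translate([0, 0, 694]) cube([632, 750, 50]);
translate([41, 41, 0]) cylinder(h = 694, r = 30);
translate([591, 41, 0]) cylinder(h = 694, r = 30);
translate([41, 709, 0]) cylinder(h = 694, r = 30);
translate([591, 709, 0]) cylinder(h = 694, r = 30);
translate([186, -454, 0]) {
  translate([0, 0, 375]) cube([260, 304, 42]);
  cube([28, 28, 375]);
  translate([232, 0, 0]) cube([28, 28, 375]);
  translate([0, 276, 0]) cube([28, 28, 375]);
  translate([232, 276, 0]) cube([28, 28, 375]);
}
translate([186, 900, 0]) {
  translate([0, 0, 375]) cube([260, 304, 42]);
  cube([28, 28, 375]);
  translate([232, 0, 0]) cube([28, 28, 375]);
  translate([0, 276, 0]) cube([28, 28, 375]);
  translate([232, 276, 0]) cube([28, 28, 375]);
}
translate([-410, 223, 0]) {
  translate([0, 0, 375]) cube([260, 304, 42]);
  cube([28, 28, 375]);
  translate([232, 0, 0]) cube([28, 28, 375]);
  translate([0, 276, 0]) cube([28, 28, 375]);
  translate([232, 276, 0]) cube([28, 28, 375]);
}
translate([782, 223, 0]) {
  translate([0, 0, 375]) cube([260, 304, 42]);
  cube([28, 28, 375]);
  translate([232, 0, 0]) cube([28, 28, 375]);
  translate([0, 276, 0]) cube([28, 28, 375]);
  translate([232, 276, 0]) cube([28, 28, 375]);
}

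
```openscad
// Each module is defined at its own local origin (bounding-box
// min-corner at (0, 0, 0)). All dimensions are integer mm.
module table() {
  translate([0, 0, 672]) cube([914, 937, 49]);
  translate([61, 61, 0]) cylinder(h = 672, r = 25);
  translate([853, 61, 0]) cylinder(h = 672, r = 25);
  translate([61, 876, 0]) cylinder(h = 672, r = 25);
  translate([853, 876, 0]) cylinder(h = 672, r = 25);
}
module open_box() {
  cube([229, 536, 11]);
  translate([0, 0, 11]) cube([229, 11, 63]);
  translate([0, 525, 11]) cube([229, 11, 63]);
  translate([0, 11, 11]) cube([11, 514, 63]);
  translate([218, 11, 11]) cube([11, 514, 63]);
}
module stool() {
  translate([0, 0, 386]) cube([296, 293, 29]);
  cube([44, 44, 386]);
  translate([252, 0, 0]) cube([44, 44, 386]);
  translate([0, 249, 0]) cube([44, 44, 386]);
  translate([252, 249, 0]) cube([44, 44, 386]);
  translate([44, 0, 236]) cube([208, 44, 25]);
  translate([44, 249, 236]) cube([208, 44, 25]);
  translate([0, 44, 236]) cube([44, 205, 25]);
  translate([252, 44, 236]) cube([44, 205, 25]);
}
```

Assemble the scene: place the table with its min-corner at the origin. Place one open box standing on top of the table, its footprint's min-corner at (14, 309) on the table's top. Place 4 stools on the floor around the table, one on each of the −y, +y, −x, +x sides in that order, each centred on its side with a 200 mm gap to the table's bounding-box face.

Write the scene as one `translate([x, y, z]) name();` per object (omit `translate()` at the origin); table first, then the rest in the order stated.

table();
translate([14, 309, 721]) open_box();
translate([309, -493, 0]) stool();
translate([309, 1137, 0]) stool();
translate([-496, 322, 0]) stool();
translate([1114, 322, 0]) stool();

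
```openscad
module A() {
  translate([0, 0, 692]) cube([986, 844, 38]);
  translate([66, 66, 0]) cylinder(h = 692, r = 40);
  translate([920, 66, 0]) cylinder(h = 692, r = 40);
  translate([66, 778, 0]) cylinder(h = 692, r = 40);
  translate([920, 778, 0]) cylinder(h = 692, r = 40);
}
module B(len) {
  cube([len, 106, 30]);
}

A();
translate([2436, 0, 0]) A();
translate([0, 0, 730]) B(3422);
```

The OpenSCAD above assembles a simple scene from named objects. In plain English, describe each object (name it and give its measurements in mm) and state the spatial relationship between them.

A is a rectangular dining table. The top is 986×844×38 mm with its upper surface at z = 730 mm. It stands on four round legs of 80 mm diameter, each leg's bounding box inset 26 mm from the nearest pair of top edges, running from the floor to the underside of the top.

B is a rectangular beam 3422 mm long (x), 106 mm deep (y), 30 mm thick (z).

The beam spans the tops of two tables placed 1450 mm apart, resting at z = 730 mm.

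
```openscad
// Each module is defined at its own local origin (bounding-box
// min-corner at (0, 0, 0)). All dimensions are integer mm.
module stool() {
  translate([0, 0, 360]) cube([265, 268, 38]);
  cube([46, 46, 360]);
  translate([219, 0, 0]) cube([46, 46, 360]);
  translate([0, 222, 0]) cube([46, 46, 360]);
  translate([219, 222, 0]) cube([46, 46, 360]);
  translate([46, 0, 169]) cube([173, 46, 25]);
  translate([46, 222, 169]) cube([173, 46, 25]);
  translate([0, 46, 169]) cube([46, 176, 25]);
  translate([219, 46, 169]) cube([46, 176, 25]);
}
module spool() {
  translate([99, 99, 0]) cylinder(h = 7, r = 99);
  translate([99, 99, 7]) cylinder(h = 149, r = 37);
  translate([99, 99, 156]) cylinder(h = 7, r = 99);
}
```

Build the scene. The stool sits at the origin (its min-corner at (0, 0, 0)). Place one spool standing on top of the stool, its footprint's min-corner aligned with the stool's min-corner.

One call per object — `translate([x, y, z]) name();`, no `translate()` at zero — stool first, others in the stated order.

stool();
translate([0, 0, 398]) spool();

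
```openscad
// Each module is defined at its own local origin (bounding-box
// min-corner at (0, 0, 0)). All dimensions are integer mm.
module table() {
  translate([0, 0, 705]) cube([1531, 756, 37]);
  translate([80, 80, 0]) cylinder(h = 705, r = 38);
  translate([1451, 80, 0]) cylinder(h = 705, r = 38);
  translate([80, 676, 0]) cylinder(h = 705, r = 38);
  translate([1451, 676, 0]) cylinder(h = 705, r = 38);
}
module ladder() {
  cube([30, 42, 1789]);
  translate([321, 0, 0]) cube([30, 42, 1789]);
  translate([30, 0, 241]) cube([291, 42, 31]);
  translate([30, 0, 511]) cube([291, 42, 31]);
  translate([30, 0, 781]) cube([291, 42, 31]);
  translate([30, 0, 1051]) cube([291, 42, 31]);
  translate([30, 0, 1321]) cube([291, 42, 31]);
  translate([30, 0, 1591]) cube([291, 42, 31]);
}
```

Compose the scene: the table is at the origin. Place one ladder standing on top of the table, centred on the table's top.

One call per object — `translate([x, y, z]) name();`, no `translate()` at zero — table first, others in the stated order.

table();
translate([590, 357, 742]) ladder();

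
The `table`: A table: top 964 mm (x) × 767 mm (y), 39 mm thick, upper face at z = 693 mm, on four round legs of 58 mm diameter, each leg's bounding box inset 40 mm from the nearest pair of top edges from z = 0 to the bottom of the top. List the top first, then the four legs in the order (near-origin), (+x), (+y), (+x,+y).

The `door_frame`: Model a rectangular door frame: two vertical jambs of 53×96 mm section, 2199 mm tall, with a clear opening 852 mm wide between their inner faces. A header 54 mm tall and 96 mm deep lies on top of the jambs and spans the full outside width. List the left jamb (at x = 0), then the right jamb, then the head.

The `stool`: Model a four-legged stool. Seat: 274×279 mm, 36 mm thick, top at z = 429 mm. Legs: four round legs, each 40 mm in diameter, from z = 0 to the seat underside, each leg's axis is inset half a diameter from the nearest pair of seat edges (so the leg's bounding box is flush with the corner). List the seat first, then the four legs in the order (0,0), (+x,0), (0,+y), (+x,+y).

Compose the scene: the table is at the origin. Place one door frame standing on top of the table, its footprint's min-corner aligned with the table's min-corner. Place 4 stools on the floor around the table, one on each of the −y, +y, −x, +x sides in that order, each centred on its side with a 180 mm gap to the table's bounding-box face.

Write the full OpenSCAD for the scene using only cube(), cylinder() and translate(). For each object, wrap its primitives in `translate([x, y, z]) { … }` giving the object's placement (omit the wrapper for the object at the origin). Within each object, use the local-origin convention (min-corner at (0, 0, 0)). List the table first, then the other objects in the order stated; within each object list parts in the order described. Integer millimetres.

translate([0, 0, 654]) cube([964, 767, 39]);
translate([69, 69, 0]) cylinder(h = 654, r = 29);
translate([895, 69, 0]) cylinder(h = 654, r = 29);
translate([69, 698, 0]) cylinder(h = 654, r = 29);
translate([895, 698, 0]) cylinder(h = 654, r = 29);
translate([0, 0, 693]) {
  cube([53, 96, 2199]);
  translate([905, 0, 0]) cube([53, 96, 2199]);
  translate([0, 0, 2199]) cube([958, 96, 54]);
}
translate([345, -459, 0]) {
  translate([0, 0, 393]) cube([274, 279, 36]);
  translate([20, 20, 0]) cylinder(h = 393, r = 20);
  translate([254, 20, 0]) cylinder(h = 393, r = 20);
  translate([20, 259, 0]) cylinder(h = 393, r = 20);
  translate([254, 259, 0]) cylinder(h = 393, r = 20);
}
translate([345, 947, 0]) {
  translate([0, 0, 393]) cube([274, 279, 36]);
  translate([20, 20, 0]) cylinder(h = 393, r = 20);
  translate([254, 20, 0]) cylinder(h = 393, r = 20);
  translate([20, 259, 0]) cylinder(h = 393, r = 20);
  translate([254, 259, 0]) cylinder(h = 393, r = 20);
}
translate([-454, 244, 0]) {
  translate([0, 0, 393]) cube([274, 279, 36]);
  translate([20, 20, 0]) cylinder(h = 393, r = 20);
  translate([254, 20, 0]) cylinder(h = 393, r = 20);
  translate([20, 259, 0]) cylinder(h = 393, r = 20);
  translate([254, 259, 0]) cylinder(h = 393, r = 20);
}
translate([1144, 244, 0]) {
  translate([0, 0, 393]) cube([274, 279, 36]);
  translate([20, 20, 0]) cylinder(h = 393, r = 20);
  translate([254, 20, 0]) cylinder(h = 393, r = 20);
  translate([20, 259, 0]) cylinder(h = 393, r = 20);
  translate([254, 259, 0]) cylinder(h = 393, r = 20);
}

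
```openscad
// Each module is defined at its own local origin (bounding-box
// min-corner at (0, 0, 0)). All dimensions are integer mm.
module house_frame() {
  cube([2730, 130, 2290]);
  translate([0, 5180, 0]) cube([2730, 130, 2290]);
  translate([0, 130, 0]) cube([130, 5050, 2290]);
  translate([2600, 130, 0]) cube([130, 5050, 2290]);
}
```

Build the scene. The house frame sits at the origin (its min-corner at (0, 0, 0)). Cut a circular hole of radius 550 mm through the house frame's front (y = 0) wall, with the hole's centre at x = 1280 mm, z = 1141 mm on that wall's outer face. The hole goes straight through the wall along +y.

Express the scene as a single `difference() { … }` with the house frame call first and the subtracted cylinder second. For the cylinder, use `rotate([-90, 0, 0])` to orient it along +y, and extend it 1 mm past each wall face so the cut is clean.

difference() {
  house_frame();
  translate([1280, -1, 1141]) rotate([-90, 0, 0]) cylinder(h = 132, r = 550);
}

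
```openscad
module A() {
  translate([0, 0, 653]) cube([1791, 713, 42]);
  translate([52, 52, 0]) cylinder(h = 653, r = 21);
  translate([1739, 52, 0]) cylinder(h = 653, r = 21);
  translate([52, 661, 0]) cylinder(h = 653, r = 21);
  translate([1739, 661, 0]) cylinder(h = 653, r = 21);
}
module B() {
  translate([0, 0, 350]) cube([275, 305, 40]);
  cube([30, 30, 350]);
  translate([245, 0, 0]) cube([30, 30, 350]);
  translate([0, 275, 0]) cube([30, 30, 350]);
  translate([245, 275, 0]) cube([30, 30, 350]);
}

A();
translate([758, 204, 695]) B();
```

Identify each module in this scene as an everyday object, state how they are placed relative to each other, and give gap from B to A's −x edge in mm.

The stool's min-x is at 758; the table's min-x is 0; gap = 758 mm.

A is a table. B is a stool. The stool is on top of the table, centred. The gap from the stool to the table's −x edge is 758 mm.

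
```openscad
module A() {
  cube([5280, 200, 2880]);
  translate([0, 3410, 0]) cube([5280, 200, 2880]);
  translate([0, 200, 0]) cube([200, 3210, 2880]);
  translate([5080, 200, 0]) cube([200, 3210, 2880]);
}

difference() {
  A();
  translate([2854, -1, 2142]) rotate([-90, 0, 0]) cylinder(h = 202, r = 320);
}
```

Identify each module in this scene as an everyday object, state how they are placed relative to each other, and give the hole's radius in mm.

The subtracted cylinder has r = 320 mm.

A is a house frame. The house frame has a circular hole through its front wall. The hole's radius is 320 mm.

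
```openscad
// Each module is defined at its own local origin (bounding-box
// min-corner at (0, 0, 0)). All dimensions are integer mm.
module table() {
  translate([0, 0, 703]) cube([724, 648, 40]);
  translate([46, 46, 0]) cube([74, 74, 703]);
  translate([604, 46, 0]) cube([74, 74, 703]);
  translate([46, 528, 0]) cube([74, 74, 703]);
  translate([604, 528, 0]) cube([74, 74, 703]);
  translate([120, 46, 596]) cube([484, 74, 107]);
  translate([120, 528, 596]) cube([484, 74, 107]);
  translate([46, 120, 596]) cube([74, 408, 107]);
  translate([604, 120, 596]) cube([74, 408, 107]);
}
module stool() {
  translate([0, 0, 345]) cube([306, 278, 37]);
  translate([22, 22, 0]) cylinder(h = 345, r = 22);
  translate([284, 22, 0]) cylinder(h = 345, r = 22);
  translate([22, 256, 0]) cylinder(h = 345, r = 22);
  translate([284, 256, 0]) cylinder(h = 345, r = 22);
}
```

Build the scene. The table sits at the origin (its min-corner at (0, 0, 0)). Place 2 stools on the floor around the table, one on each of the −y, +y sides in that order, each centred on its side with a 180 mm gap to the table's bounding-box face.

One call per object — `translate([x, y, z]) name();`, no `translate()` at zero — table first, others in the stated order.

table();
translate([209, -458, 0]) stool();
translate([209, 828, 0]) stool();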